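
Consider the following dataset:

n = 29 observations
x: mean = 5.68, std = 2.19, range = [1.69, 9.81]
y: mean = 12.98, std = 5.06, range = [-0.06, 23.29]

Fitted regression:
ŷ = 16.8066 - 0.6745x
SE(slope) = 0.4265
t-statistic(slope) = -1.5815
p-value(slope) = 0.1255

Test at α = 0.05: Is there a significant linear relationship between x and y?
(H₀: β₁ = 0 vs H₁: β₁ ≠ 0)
p-value = 0.1255 ≥ α = 0.05, so we fail to reject H₀. The relationship is not significant.

Hypothesis test for the slope coefficient:

H₀: β₁ = 0 (no linear relationship)
H₁: β₁ ≠ 0 (linear relationship exists)

Test statistic: t = β̂₁ / SE(β̂₁) = -0.6745 / 0.4265 = -1.5815

The p-value (0.1255) is the probability, under H₀, of a t-statistic at least as extreme as |t| = 1.5815 (two-sided, df = n − 2 = 27).

Decision rule: reject H₀ if p-value < α.
p-value = 0.1255 ≥ α = 0.05 → fail to reject H₀.

There is not sufficient evidence at the 5% significance level to conclude that a linear relationship exists between x and y.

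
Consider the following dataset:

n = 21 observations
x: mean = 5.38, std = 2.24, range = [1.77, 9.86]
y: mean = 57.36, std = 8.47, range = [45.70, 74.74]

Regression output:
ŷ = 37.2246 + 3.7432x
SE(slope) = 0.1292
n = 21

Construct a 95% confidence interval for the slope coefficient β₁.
The 95% CI for β₁ is (3.4728, 4.0136)

Confidence interval for the slope:

The 95% CI for β₁ is: β̂₁ ± t*(α/2, n-2) × SE(β̂₁)

Step 1: Find critical t-value
- Confidence level = 0.95
- Degrees of freedom = n - 2 = 21 - 2 = 19
- t*(α/2, 19) = 2.0930

Step 2: Calculate margin of error
Margin = 2.0930 × 0.1292 = 0.2704

Step 3: Construct interval
CI = 3.7432 ± 0.2704
CI = (3.4728, 4.0136)

Interpretation: each one-unit increase in x is associated with a change in mean y of between 3.4728 and 4.0136, with 95% confidence.
The interval does not include 0, suggesting a significant linear relationship.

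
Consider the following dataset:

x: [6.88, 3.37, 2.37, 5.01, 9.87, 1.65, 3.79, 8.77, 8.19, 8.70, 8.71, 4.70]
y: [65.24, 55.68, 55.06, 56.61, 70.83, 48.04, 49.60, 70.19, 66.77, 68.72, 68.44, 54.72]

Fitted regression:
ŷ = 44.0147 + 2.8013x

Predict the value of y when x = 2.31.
ŷ = 50.4857

x = 2.31 lies inside the observed range [1.65, 9.87], so the fitted equation applies directly:

ŷ = 44.0147 + 2.8013 × 2.31
ŷ = 44.0147 + 6.4710
ŷ = 50.4857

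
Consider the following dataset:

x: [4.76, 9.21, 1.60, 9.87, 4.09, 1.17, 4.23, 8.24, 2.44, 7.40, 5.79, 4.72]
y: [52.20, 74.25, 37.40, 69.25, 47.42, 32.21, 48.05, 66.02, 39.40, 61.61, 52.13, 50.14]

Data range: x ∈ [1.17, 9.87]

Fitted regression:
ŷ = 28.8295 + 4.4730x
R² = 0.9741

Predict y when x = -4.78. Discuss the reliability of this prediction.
ŷ = 7.4486 (extrapolation — x = -4.78 lies outside [1.17, 9.87], so reliability is low).

Prediction calculation:
ŷ = 28.8295 + 4.4730 × (-4.78)
ŷ = 7.4486

Reliability:
- Data range: x ∈ [1.17, 9.87]
- Prediction point: x = -4.78 is 5.95 units below the observed range → this is EXTRAPOLATION, not interpolation

Why that matters here:
- The standard error of prediction grows with (x − x̄)², and x = -4.78 is far from x̄ = 5.29
- R² describes fit only over the sampled x values; it says nothing about behaviour beyond them

Report the number if required, but flag clearly that it is an extrapolation.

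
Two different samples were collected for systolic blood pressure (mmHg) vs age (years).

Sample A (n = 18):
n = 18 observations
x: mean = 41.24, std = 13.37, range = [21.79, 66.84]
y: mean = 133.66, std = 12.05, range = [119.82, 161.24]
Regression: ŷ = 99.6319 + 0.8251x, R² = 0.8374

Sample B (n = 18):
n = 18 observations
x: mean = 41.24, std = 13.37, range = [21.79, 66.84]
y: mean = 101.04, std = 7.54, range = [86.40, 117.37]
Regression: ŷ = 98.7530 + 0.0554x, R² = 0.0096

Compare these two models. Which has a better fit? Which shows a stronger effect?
Model A has the better fit (R² = 0.8374 vs 0.0096). Model A shows the stronger effect (|β₁| = 0.8251 vs 0.0554).

Model Comparison:

Fit — compare R²:
- Model A: R² = 0.8374 → 83.74% of variance in blood pressure explained
- Model B: R² = 0.0096 → 0.96% of variance in blood pressure explained
- 0.8374 > 0.0096 → Model A has the better fit

Which has the larger per-year effect? (|β₁|)
- Model A: β₁ = 0.8251 → predicted blood pressure rises 0.8251 mmHg per additional year of age
- Model B: β₁ = 0.0554 → predicted blood pressure rises 0.0554 mmHg per additional year of age
- |0.8251| > |0.0554| → Model A shows the stronger marginal effect

Notes:
- The two samples could reflect different populations, time periods, or measurement quality.
- R² measures how tightly points cluster around the line; β₁ measures how steep the line is — they answer different questions.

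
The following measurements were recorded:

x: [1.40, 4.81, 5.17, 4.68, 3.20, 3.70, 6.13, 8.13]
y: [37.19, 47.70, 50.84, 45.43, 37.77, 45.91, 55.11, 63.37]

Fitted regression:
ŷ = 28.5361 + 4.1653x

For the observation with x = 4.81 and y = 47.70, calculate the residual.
Residual = -0.8712

The residual is the difference between the actual value and the predicted value:

Residual = y - ŷ

Step 1: Calculate predicted value
ŷ = 28.5361 + 4.1653 × 4.81
ŷ = 48.5712

Step 2: Calculate residual
Residual = 47.70 - 48.5712
Residual = -0.8712

The residual is negative, so the observed y = 47.70 sits below the regression line (the line overestimates it by 0.8712).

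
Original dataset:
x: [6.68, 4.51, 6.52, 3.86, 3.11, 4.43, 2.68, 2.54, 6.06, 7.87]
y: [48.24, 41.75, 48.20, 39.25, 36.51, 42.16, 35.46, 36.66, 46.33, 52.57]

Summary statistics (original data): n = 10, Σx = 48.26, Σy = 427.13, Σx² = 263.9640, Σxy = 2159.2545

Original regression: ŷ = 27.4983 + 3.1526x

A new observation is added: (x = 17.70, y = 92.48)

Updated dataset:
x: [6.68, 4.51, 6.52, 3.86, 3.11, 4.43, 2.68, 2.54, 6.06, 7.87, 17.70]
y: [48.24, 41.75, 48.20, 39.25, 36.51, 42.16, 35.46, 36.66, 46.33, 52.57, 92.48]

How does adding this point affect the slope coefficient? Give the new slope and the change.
New slope β₁ = 3.7438 versus 3.1526 before: a change of +0.5912 (+18.8%).

The new point has HIGH LEVERAGE: x = 17.70 is far from the original mean x̄ = 48.26/10 ≈ 4.83 (original range [2.54, 7.87]).

Step 1: Update the sums with the new point (n goes from 10 to 11)
Σx  = 48.26 + 17.70 = 65.96
Σy  = 427.13 + 92.48 = 519.61
Σx² = 263.9640 + 17.70² = 263.9640 + 313.2900 = 577.2540
Σxy = 2159.2545 + 17.70×92.48 = 2159.2545 + 1636.8960 = 3796.1505

Step 2: Recompute the slope with b₁ = (nΣxy − ΣxΣy) / (nΣx² − (Σx)²)
Numerator   = 11×3796.1505 − 65.96×519.61 = 41757.6555 − 34273.4756 = 7484.1799
Denominator = 11×577.2540 − 65.96² = 6349.7940 − 4350.7216 = 1999.0724
b₁(new) = 7484.1799 / 1999.0724 = 3.7438

(Same formula on the original sums: (10×2159.2545 − 48.26×427.13) / (10×263.9640 − 48.26²) = 979.2512 / 310.6124 = 3.1526, matching the given fit.)

Step 3: Change in slope
Δβ₁ = 3.7438 − 3.1526 = +0.5912
Relative change = +0.5912 / 3.1526 × 100% = +18.8%
→ the slope increases when the point is added.

A high-leverage point only changes the slope if it is off the original line; here y = 92.48 is above the original trend, so the slope increases.
In practice: examine leverage (hᵢ) and Cook's distance rather than deleting it automatically.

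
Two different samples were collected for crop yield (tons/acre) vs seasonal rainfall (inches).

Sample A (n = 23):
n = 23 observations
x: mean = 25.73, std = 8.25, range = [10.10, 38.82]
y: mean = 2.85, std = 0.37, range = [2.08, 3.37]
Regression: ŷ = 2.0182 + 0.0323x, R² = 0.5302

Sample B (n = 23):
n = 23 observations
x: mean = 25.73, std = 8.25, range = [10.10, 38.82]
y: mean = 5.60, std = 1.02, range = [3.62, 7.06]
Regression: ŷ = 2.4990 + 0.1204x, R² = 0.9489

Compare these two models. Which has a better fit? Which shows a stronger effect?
Model B has the better fit (R² = 0.9489 vs 0.5302). Model B shows the stronger effect (|β₁| = 0.1204 vs 0.0323).

Model Comparison:

Goodness of fit (R²):
- Model A: R² = 0.5302 → 53.02% of variance in crop yield explained
- Model B: R² = 0.9489 → 94.89% of variance in crop yield explained
- 0.9489 > 0.5302 → Model B has the better fit

Effect size (slope magnitude):
- Model A: β₁ = 0.0323 → predicted crop yield rises 0.0323 tons/acre per additional inch of rainfall
- Model B: β₁ = 0.1204 → predicted crop yield rises 0.1204 tons/acre per additional inch of rainfall
- |0.0323| < |0.1204| → Model B shows the stronger marginal effect

Note: A steeper slope doesn't make a better model if the scatter around the line is large.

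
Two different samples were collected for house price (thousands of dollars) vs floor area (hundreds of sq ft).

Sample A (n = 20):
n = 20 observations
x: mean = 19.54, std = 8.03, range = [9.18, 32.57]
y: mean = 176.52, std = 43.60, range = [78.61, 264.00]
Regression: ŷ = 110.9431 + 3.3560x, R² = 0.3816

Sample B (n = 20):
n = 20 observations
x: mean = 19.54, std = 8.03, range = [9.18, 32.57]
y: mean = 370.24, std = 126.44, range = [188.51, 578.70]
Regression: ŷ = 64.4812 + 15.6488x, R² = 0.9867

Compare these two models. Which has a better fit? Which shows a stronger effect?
Model B has the better fit (R² = 0.9867 vs 0.3816). Model B shows the stronger effect (|β₁| = 15.6488 vs 3.3560).

Model Comparison:

Which explains more variance? (R²)
- Model A: R² = 0.3816 → 38.16% of variance in house price explained
- Model B: R² = 0.9867 → 98.67% of variance in house price explained
- 0.9867 > 0.3816 → Model B has the better fit

Strength of effect — compare |β₁|:
- Model A: β₁ = 3.3560 → predicted house price rises 3.3560 thousand dollars per additional hundred sq ft of floor area
- Model B: β₁ = 15.6488 → predicted house price rises 15.6488 thousand dollars per additional hundred sq ft of floor area
- |3.3560| < |15.6488| → Model B shows the stronger marginal effect

Notes:
- The two samples could reflect different populations, time periods, or measurement quality.
- A better fit (higher R²) doesn't necessarily mean a more important relationship.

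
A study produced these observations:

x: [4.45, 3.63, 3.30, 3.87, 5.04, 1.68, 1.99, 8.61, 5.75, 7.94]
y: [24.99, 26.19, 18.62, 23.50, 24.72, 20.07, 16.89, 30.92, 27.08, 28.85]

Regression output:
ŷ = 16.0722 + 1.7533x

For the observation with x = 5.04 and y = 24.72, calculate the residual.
Residual = -0.1888

The residual is the difference between the actual value and the predicted value:

Residual = y - ŷ

Step 1: Calculate predicted value
ŷ = 16.0722 + 1.7533 × 5.04
ŷ = 24.9088

Step 2: Calculate residual
Residual = 24.72 - 24.9088
Residual = -0.1888

The residual is negative, so the observed y = 24.72 sits below the regression line (the line overestimates it by 0.1888).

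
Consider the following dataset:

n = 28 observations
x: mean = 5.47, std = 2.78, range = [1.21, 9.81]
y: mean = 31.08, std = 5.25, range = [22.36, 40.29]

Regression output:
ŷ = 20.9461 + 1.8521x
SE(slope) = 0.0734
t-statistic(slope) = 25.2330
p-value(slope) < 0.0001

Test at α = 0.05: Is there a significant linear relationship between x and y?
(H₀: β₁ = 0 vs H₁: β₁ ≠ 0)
Since p-value < 0.0001 < α = 0.05, reject H₀ — the slope is significantly different from 0.

Hypothesis test for the slope coefficient:

H₀: β₁ = 0 (no linear relationship)
H₁: β₁ ≠ 0 (linear relationship exists)

Test statistic: t = β̂₁ / SE(β̂₁) = 1.8521 / 0.0734 = 25.2330

p < 0.0001: how often a slope estimate this far from 0 (in SE units) would arise by chance if β₁ were truly 0.

Decision rule: reject H₀ if p-value < α.
p-value < 0.0001 < α = 0.05 → reject H₀.

There is sufficient evidence at the 5% significance level to conclude that a linear relationship exists between x and y.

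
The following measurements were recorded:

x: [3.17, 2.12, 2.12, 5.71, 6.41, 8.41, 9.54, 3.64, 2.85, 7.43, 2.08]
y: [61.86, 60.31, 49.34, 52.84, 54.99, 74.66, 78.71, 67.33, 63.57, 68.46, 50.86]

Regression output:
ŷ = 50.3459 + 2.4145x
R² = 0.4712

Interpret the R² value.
The model explains 47.12% of the variance in y (R² = 0.4712), leaving 52.88% unexplained; the fit is moderate.

R² = 1 − SS_res/SS_tot compares the residual scatter to the total scatter of y about its mean.

Here R² = 0.4712:
- Explained: 47.12% of the variation in y
- Unexplained (residual): 100% − 47.12% = 52.88%
- Rule of thumb (below 0.3 weak; 0.3 to below 0.7 moderate; 0.7 and above strong) → moderate

Equivalently, for simple linear regression R² = r², so |r| = √0.4712 ≈ 0.6864.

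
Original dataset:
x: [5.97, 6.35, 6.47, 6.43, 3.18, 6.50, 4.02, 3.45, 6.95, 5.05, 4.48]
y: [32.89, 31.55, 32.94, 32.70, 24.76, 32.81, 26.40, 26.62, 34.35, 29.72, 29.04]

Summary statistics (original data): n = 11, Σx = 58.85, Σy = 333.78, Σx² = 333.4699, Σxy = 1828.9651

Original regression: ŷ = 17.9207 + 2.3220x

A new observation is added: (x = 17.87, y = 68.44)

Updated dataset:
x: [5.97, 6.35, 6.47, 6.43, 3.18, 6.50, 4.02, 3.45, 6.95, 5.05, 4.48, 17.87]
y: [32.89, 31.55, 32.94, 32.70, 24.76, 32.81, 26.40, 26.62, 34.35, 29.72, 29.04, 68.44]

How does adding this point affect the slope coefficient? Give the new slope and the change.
Adding the point moves β₁ from 2.3220 to 2.9601, i.e. it increases by 0.6381 (+27.5%).

The new point has HIGH LEVERAGE: x = 17.87 is far from the original mean x̄ = 58.85/11 ≈ 5.35 (original range [3.18, 6.95]).

Step 1: Update the sums with the new point (n goes from 11 to 12)
Σx  = 58.85 + 17.87 = 76.72
Σy  = 333.78 + 68.44 = 402.22
Σx² = 333.4699 + 17.87² = 333.4699 + 319.3369 = 652.8068
Σxy = 1828.9651 + 17.87×68.44 = 1828.9651 + 1223.0228 = 3051.9879

Step 2: Recompute the slope with b₁ = (nΣxy − ΣxΣy) / (nΣx² − (Σx)²)
Numerator   = 12×3051.9879 − 76.72×402.22 = 36623.8548 − 30858.3184 = 5765.5364
Denominator = 12×652.8068 − 76.72² = 7833.6816 − 5885.9584 = 1947.7232
b₁(new) = 5765.5364 / 1947.7232 = 2.9601

(Same formula on the original sums: (11×1828.9651 − 58.85×333.78) / (11×333.4699 − 58.85²) = 475.6631 / 204.8464 = 2.3220, matching the given fit.)

Step 3: Change in slope
Δβ₁ = 2.9601 − 2.3220 = +0.6381
Relative change = +0.6381 / 2.3220 × 100% = +27.5%
→ the slope increases when the point is added.

Because the point sits above the extension of the original line at a high-leverage x, it tilts the fit up.
In practice: investigate whether it comes from the same population as the rest of the sample.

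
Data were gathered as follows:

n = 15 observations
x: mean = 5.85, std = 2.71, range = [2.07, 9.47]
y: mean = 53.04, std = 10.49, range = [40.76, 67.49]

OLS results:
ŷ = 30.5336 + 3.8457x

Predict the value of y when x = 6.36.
ŷ = 54.9923

x = 6.36 lies inside the observed range [2.07, 9.47], so the fitted equation applies directly:

ŷ = 30.5336 + 3.8457 × 6.36
ŷ = 30.5336 + 24.4587
ŷ = 54.9923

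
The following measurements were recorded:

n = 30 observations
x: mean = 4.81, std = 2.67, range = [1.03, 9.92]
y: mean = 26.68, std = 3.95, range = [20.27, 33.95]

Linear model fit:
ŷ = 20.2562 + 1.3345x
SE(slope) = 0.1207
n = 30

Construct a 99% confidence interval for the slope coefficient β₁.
The 99% CI for β₁ is (1.0010, 1.6680)

Confidence interval for the slope:

The 99% CI for β₁ is: β̂₁ ± t*(α/2, n-2) × SE(β̂₁)

Step 1: Find critical t-value
- Confidence level = 0.99
- Degrees of freedom = n - 2 = 30 - 2 = 28
- t*(α/2, 28) = 2.7633

Step 2: Calculate margin of error
Margin = 2.7633 × 0.1207 = 0.3335

Step 3: Construct interval
CI = 1.3345 ± 0.3335
CI = (1.0010, 1.6680)

Interpretation: intervals built this way capture the true β₁ in 99% of repeated samples; here the plausible range for the per-unit effect of x on y is 1.0010 to 1.6680.
Since 0 is outside the interval, a two-sided test at α = 0.01 would reject H₀: β₁ = 0.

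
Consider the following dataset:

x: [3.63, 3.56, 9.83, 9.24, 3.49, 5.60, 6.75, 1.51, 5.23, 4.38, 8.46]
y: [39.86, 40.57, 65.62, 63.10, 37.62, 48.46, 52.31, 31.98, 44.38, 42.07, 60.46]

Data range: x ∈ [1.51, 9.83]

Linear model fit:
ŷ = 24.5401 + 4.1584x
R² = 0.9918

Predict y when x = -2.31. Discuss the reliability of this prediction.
ŷ = 14.9342, but this is extrapolation (below the data range [1.51, 9.83]) and may be unreliable.

Prediction calculation:
ŷ = 24.5401 + 4.1584 × (-2.31)
ŷ = 14.9342

Reliability:
- Data range: x ∈ [1.51, 9.83]
- Prediction point: x = -2.31 is 3.82 units below the observed range → this is EXTRAPOLATION, not interpolation

Why that matters here:
- Real relationships often flatten, saturate, or turn nonlinear at extremes
- There are no observations near this x to validate the fitted line there
- The linear relationship may not hold outside the observed range

The R² = 0.9918 only validates the fit within [1.51, 9.83]; treat ŷ = 14.9342 with caution.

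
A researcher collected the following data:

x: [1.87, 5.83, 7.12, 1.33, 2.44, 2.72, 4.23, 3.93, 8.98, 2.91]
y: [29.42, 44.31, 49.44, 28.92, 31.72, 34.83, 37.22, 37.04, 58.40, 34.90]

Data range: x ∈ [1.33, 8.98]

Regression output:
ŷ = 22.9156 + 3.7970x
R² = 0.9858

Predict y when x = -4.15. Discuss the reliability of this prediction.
ŷ = 7.1581, but this is extrapolation (below the data range [1.33, 8.98]) and may be unreliable.

Prediction calculation:
ŷ = 22.9156 + 3.7970 × (-4.15)
ŷ = 7.1581

Reliability:
- Data range: x ∈ [1.33, 8.98]
- Prediction point: x = -4.15 is 5.48 units below the observed range → this is EXTRAPOLATION, not interpolation

Why that matters here:
- The standard error of prediction grows with (x − x̄)², and x = -4.15 is far from x̄ = 4.14
- The linear relationship may not hold outside the observed range

A defensible statement: 'if the linear trend continued to x = -4.15, y would be about 7.1581' — the premise is untested.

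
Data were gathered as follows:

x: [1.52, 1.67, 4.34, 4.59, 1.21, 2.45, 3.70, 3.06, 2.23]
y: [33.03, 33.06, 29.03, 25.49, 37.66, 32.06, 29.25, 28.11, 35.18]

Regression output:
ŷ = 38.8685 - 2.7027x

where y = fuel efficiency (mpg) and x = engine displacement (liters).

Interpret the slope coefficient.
An increase of one liter in engine displacement is associated with a 2.7027 mpg decrease in predicted fuel efficiency.

The slope coefficient β₁ = -2.7027 represents the marginal effect of engine displacement on fuel efficiency.

Interpretation:
- Engine displacement up by 1 liter → predicted fuel efficiency decreases by 2.7027 mpg
- This is a linear approximation: the same per-unit change is assumed across the whole observed x range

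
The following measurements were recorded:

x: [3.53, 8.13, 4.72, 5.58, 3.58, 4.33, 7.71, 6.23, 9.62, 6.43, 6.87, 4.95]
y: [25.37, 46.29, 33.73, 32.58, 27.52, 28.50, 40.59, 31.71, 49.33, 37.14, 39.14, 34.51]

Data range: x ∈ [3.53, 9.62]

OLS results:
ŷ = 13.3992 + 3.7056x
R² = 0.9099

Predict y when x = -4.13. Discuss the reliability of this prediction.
ŷ = -1.9049, but this is extrapolation (below the data range [3.53, 9.62]) and may be unreliable.

Prediction calculation:
ŷ = 13.3992 + 3.7056 × (-4.13)
ŷ = -1.9049

Reliability:
- Data range: x ∈ [3.53, 9.62]
- Prediction point: x = -4.13 is 7.66 units below the observed range → this is EXTRAPOLATION, not interpolation

Why that matters here:
- The standard error of prediction grows with (x − x̄)², and x = -4.13 is far from x̄ = 5.97
- The linear relationship may not hold outside the observed range
- R² describes fit only over the sampled x values; it says nothing about behaviour beyond them

The R² = 0.9099 only validates the fit within [3.53, 9.62]; treat ŷ = -1.9049 with caution.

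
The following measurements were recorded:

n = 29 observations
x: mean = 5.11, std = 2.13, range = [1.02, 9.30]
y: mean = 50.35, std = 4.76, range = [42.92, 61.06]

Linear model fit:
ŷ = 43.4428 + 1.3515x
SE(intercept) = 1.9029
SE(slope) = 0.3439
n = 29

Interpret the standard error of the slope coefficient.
The slope 1.3515 is pinned down to within about ±0.3439 (one SE) by these data — relative uncertainty 25.4%, i.e. moderately precise.

What SE measures:
- The standard error quantifies the sampling variability of the coefficient estimate
- It is the estimated standard deviation of β̂₁ across hypothetical repeated samples of the same size
- Smaller SE → more precise estimate

Relative precision:
- SE / |β̂₁| = 0.3439 / 1.3515 = 25.4%
- Rule of thumb (under 20%: precise; 20% to under 50%: moderately precise; 50% or more: imprecise) → moderately precise

Link to the t-test: t = β̂₁ / SE(β̂₁) = 1.3515 / 0.3439 = 3.9299, the statistic for H₀: β₁ = 0.

What drives SE(β̂₁): larger n (here n = 29) → smaller SE; more residual scatter → larger SE; wider spread of x values → smaller SE.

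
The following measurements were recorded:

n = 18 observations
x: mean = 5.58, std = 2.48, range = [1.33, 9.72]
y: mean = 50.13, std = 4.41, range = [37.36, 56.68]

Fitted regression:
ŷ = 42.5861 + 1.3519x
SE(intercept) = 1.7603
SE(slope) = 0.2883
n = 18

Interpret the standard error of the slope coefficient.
The slope 1.3519 is pinned down to within about ±0.2883 (one SE) by these data — relative uncertainty 21.3%, i.e. moderately precise.

SE(β̂₁) = s / √Sxx, where s is the residual standard deviation and Sxx = Σ(x − x̄)². It is the yardstick for how far β̂₁ = 1.3519 could plausibly be from the true slope.

Relative precision:
- SE / |β̂₁| = 0.2883 / 1.3519 = 21.3%
- Rule of thumb (under 20%: precise; 20% to under 50%: moderately precise; 50% or more: imprecise) → moderately precise

Link to the t-test: t = β̂₁ / SE(β̂₁) = 1.3519 / 0.2883 = 4.6892, the statistic for H₀: β₁ = 0.

What drives SE(β̂₁): more residual scatter → larger SE; larger n (here n = 18) → smaller SE.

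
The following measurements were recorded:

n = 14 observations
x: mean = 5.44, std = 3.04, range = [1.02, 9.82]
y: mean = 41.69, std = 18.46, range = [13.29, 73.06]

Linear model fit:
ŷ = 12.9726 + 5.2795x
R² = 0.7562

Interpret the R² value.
R² = 0.7562 means 75.62% of the variation in y is explained by the linear relationship with x. This indicates a strong fit.

The coefficient of determination R² is the fraction of the total variation in y that the fitted line accounts for.

Here R² = 0.7562:
- Explained: 75.62% of the variation in y
- Unexplained (residual): 100% − 75.62% = 24.38%
- Rule of thumb (below 0.3 weak; 0.3 to below 0.7 moderate; 0.7 and above strong) → strong

Calculation: R² = 1 − (SS_res / SS_tot), where SS_res is the sum of squared residuals and SS_tot the total sum of squares.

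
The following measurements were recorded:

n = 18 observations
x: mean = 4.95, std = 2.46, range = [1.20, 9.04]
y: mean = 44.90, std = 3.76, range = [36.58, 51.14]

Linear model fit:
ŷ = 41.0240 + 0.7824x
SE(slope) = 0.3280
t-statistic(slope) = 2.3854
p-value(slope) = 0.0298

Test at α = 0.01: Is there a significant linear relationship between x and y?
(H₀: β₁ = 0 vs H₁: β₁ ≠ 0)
p-value = 0.0298 ≥ α = 0.01, so we fail to reject H₀. The relationship is not significant.

Hypothesis test for the slope coefficient:

H₀: β₁ = 0 (no linear relationship)
H₁: β₁ ≠ 0 (linear relationship exists)

Test statistic: t = β̂₁ / SE(β̂₁) = 0.7824 / 0.3280 = 2.3854

The p-value (0.0298) is the probability, under H₀, of a t-statistic at least as extreme as |t| = 2.3854 (two-sided, df = n − 2 = 16).

Decision rule: reject H₀ if p-value < α.
p-value = 0.0298 ≥ α = 0.01 → fail to reject H₀.

At α = 0.01 the data do not provide convincing evidence of a nonzero slope.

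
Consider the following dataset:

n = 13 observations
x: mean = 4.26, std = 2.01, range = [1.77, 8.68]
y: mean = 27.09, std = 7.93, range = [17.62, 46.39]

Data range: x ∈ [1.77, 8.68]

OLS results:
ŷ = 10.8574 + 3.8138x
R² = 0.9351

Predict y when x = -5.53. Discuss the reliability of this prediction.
ŷ = -10.2329 (extrapolation — x = -5.53 lies outside [1.77, 8.68], so reliability is low).

Prediction calculation:
ŷ = 10.8574 + 3.8138 × (-5.53)
ŷ = -10.2329

Reliability:
- Data range: x ∈ [1.77, 8.68]
- Prediction point: x = -5.53 is 7.30 units below the observed range → this is EXTRAPOLATION, not interpolation

Why that matters here:
- The standard error of prediction grows with (x − x̄)², and x = -5.53 is far from x̄ = 4.26
- R² describes fit only over the sampled x values; it says nothing about behaviour beyond them
- Real relationships often flatten, saturate, or turn nonlinear at extremes

A defensible statement: 'if the linear trend continued to x = -5.53, y would be about -10.2329' — the premise is untested.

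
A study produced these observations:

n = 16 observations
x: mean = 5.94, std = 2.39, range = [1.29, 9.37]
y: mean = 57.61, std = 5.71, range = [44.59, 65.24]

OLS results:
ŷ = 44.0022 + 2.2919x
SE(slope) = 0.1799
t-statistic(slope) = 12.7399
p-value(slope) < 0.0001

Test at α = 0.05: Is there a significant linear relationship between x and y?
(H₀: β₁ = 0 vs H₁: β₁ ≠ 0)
Since p-value < 0.0001 < α = 0.05, reject H₀ — the slope is significantly different from 0.

Hypothesis test for the slope coefficient:

H₀: β₁ = 0 (no linear relationship)
H₁: β₁ ≠ 0 (linear relationship exists)

Test statistic: t = β̂₁ / SE(β̂₁) = 2.2919 / 0.1799 = 12.7399

With df = 14, the two-sided p-value for |t| = 12.7399 is <0.0001.

Decision rule: reject H₀ if p-value < α.
p-value < 0.0001 < α = 0.05 → reject H₀.

There is sufficient evidence at the 5% significance level to conclude that a linear relationship exists between x and y.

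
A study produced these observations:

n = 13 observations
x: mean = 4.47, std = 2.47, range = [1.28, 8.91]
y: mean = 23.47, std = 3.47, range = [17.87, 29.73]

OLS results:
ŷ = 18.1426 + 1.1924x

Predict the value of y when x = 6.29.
ŷ = 25.6428

x = 6.29 lies inside the observed range [1.28, 8.91], so the fitted equation applies directly:

ŷ = 18.1426 + 1.1924 × 6.29
ŷ = 18.1426 + 7.5002
ŷ = 25.6428

This is a point prediction; actual observations scatter around it by roughly the residual standard deviation.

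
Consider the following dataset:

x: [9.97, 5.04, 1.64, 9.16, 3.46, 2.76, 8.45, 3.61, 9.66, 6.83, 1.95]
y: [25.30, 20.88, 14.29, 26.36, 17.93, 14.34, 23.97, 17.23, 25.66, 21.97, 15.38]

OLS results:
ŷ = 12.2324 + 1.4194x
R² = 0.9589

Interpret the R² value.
The model explains 95.89% of the variance in y (R² = 0.9589), leaving 4.11% unexplained; the fit is strong.

R² = 1 − SS_res/SS_tot compares the residual scatter to the total scatter of y about its mean.

Here R² = 0.9589:
- Explained: 95.89% of the variation in y
- Unexplained (residual): 100% − 95.89% = 4.11%
- Rule of thumb (below 0.3 weak; 0.3 to below 0.7 moderate; 0.7 and above strong) → strong

Note: R² never decreases when predictors are added, so it should not be used alone to compare models of different size.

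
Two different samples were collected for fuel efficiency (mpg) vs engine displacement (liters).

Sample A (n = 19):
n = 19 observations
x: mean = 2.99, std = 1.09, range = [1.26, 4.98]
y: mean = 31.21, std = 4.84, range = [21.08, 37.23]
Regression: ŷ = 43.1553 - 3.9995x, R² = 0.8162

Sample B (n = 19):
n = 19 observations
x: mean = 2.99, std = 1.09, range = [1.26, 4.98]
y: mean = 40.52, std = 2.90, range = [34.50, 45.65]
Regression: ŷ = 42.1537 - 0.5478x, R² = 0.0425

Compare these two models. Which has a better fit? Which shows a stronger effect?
Model A has the better fit (R² = 0.8162 vs 0.0425). Model A shows the stronger effect (|β₁| = 3.9995 vs 0.5478).

Model Comparison:

Goodness of fit (R²):
- Model A: R² = 0.8162 → 81.62% of variance in fuel efficiency explained
- Model B: R² = 0.0425 → 4.25% of variance in fuel efficiency explained
- 0.8162 > 0.0425 → Model A has the better fit

Which has the larger per-liter effect? (|β₁|)
- Model A: β₁ = -3.9995 → predicted fuel efficiency falls 3.9995 mpg per additional liter of engine displacement
- Model B: β₁ = -0.5478 → predicted fuel efficiency falls 0.5478 mpg per additional liter of engine displacement
- |-3.9995| > |-0.5478| → Model A shows the stronger marginal effect

Note: A better fit (higher R²) doesn't necessarily mean a more important relationship.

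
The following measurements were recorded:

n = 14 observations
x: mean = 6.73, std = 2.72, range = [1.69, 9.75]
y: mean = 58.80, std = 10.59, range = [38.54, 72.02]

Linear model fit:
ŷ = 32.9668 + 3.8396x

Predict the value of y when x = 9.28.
ŷ = 68.5983

To predict y for x = 9.28, substitute into the regression equation:

ŷ = 32.9668 + 3.8396 × 9.28
ŷ = 32.9668 + 35.6315
ŷ = 68.5983

This is a point prediction; actual observations scatter around it by roughly the residual standard deviation.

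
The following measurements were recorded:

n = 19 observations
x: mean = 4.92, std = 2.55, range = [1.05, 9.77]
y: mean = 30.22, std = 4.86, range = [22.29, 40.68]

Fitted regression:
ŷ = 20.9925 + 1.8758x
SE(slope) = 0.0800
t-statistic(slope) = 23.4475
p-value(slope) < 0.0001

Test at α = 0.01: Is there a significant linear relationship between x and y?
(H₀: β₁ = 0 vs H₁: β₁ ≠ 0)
Reject H₀: p-value < 0.0001 < α = 0.01. The linear relationship is significant at the 1% level.

Hypothesis test for the slope coefficient:

H₀: β₁ = 0 (no linear relationship)
H₁: β₁ ≠ 0 (linear relationship exists)

Test statistic: t = β̂₁ / SE(β̂₁) = 1.8758 / 0.0800 = 23.4475

With df = 17, the two-sided p-value for |t| = 23.4475 is <0.0001.

Decision rule: reject H₀ if p-value < α.
p-value < 0.0001 < α = 0.01 → reject H₀.

Conclusion: the linear association between x and y is significant at the 1% level.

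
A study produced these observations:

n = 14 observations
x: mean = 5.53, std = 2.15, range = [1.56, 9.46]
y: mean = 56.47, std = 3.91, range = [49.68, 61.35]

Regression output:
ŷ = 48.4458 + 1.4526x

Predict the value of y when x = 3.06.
ŷ = 52.8908

x = 3.06 lies inside the observed range [1.56, 9.46], so the fitted equation applies directly:

ŷ = 48.4458 + 1.4526 × 3.06
ŷ = 48.4458 + 4.4450
ŷ = 52.8908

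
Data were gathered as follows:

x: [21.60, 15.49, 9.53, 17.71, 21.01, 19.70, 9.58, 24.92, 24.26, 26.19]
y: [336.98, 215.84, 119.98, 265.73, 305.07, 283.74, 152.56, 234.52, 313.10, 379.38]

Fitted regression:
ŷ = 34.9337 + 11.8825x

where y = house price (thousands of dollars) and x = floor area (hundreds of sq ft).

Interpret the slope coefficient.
On average, house price is about 11.8825 thousand dollars higher for every extra hundred sq ft of floor area.

The slope coefficient β₁ = 11.8825 represents the marginal effect of floor area on house price.

Interpretation:
- Floor area up by 1 hundred sq ft → predicted house price increases by 11.8825 thousand dollars
- The effect is assumed constant over the observed range of x (linearity)
- The sign (+) gives the direction; the magnitude 11.8825 gives the size of the effect per hundred sq ft

The intercept β₀ = 34.9337 is the predicted house price when floor area = 0; since the smallest observed x is 9.53, this is an extrapolation and mainly anchors the line.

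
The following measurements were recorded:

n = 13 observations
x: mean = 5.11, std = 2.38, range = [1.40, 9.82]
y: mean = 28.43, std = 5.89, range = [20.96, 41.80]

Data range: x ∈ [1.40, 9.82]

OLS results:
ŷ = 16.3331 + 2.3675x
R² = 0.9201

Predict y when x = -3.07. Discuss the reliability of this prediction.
ŷ = 9.0649 (extrapolation — x = -3.07 lies outside [1.40, 9.82], so reliability is low).

Prediction calculation:
ŷ = 16.3331 + 2.3675 × (-3.07)
ŷ = 9.0649

Reliability:
- Data range: x ∈ [1.40, 9.82]
- Prediction point: x = -3.07 is 4.47 units below the observed range → this is EXTRAPOLATION, not interpolation

Why that matters here:
- The linear relationship may not hold outside the observed range
- R² describes fit only over the sampled x values; it says nothing about behaviour beyond them
- The standard error of prediction grows with (x − x̄)², and x = -3.07 is far from x̄ = 5.11

The R² = 0.9201 only validates the fit within [1.40, 9.82]; treat ŷ = 9.0649 with caution.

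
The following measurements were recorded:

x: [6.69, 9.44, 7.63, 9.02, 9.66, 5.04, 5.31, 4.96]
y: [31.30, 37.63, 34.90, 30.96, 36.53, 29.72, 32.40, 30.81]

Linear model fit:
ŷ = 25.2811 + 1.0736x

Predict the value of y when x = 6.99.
ŷ = 32.7856

x = 6.99 lies inside the observed range [4.96, 9.66], so the fitted equation applies directly:

ŷ = 25.2811 + 1.0736 × 6.99
ŷ = 25.2811 + 7.5045
ŷ = 32.7856

This is a point prediction; actual observations scatter around it by roughly the residual standard deviation.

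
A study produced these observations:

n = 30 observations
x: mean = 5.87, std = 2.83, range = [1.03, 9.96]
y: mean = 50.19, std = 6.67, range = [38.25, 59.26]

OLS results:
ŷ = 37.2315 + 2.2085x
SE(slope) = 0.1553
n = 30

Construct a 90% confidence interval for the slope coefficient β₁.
The 90% CI for β₁ is (1.9443, 2.4727)

Confidence interval for the slope:

The 90% CI for β₁ is: β̂₁ ± t*(α/2, n-2) × SE(β̂₁)

Step 1: Find critical t-value
- Confidence level = 0.9
- Degrees of freedom = n - 2 = 30 - 2 = 28
- t*(α/2, 28) = 1.7011

Step 2: Calculate margin of error
Margin = 1.7011 × 0.1553 = 0.2642

Step 3: Construct interval
CI = 2.2085 ± 0.2642
CI = (1.9443, 2.4727)

Interpretation: each one-unit increase in x is associated with a change in mean y of between 1.9443 and 2.4727, with 90% confidence.
Both endpoints are positive, so the data support a genuinely positive slope at this confidence level.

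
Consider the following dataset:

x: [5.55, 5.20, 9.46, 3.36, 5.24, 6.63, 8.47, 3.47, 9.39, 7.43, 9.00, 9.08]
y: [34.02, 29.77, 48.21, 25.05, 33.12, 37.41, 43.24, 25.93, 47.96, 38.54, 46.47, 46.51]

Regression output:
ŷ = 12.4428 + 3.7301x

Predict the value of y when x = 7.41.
ŷ = 40.0828

x = 7.41 lies inside the observed range [3.36, 9.46], so the fitted equation applies directly:

ŷ = 12.4428 + 3.7301 × 7.41
ŷ = 12.4428 + 27.6400
ŷ = 40.0828

This is a point prediction; actual observations scatter around it by roughly the residual standard deviation.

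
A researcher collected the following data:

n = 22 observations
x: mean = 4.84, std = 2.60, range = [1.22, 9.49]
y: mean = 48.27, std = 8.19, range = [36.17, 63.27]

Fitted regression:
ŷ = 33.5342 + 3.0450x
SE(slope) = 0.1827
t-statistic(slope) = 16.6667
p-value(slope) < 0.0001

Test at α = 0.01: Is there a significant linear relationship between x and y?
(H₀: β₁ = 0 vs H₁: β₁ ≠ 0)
Reject H₀: p-value < 0.0001 < α = 0.01. The linear relationship is significant at the 1% level.

Hypothesis test for the slope coefficient:

H₀: β₁ = 0 (no linear relationship)
H₁: β₁ ≠ 0 (linear relationship exists)

Test statistic: t = β̂₁ / SE(β̂₁) = 3.0450 / 0.1827 = 16.6667

With df = 20, the two-sided p-value for |t| = 16.6667 is <0.0001.

Decision rule: reject H₀ if p-value < α.
p-value < 0.0001 < α = 0.01 → reject H₀.

There is sufficient evidence at the 1% significance level to conclude that a linear relationship exists between x and y.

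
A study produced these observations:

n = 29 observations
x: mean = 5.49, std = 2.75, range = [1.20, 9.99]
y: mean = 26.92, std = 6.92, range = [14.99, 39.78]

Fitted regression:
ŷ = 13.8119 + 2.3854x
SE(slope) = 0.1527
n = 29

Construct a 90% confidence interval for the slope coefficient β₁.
The 90% CI for β₁ is (2.1253, 2.6455)

Confidence interval for the slope:

The 90% CI for β₁ is: β̂₁ ± t*(α/2, n-2) × SE(β̂₁)

Step 1: Find critical t-value
- Confidence level = 0.9
- Degrees of freedom = n - 2 = 29 - 2 = 27
- t*(α/2, 27) = 1.7033

Step 2: Calculate margin of error
Margin = 1.7033 × 0.1527 = 0.2601

Step 3: Construct interval
CI = 2.3854 ± 0.2601
CI = (2.1253, 2.6455)

Interpretation: each one-unit increase in x is associated with a change in mean y of between 2.1253 and 2.6455, with 90% confidence.
Both endpoints are positive, so the data support a genuinely positive slope at this confidence level.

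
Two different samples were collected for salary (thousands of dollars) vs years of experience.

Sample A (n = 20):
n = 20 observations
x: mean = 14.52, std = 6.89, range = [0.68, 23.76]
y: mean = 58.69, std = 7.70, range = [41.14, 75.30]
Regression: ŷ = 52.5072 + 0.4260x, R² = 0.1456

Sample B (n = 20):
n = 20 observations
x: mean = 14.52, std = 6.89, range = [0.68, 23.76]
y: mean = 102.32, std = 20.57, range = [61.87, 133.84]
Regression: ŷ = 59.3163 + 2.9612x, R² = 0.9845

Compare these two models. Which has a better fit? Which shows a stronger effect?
Model B has the better fit (R² = 0.9845 vs 0.1456). Model B shows the stronger effect (|β₁| = 2.9612 vs 0.4260).

Model Comparison:

Which explains more variance? (R²)
- Model A: R² = 0.1456 → 14.56% of variance in salary explained
- Model B: R² = 0.9845 → 98.45% of variance in salary explained
- 0.9845 > 0.1456 → Model B has the better fit

Effect size (slope magnitude):
- Model A: β₁ = 0.4260 → predicted salary rises 0.4260 thousand dollars per additional year of experience
- Model B: β₁ = 2.9612 → predicted salary rises 2.9612 thousand dollars per additional year of experience
- |0.4260| < |2.9612| → Model B shows the stronger marginal effect

Note: R² measures how tightly points cluster around the line; β₁ measures how steep the line is — they answer different questions.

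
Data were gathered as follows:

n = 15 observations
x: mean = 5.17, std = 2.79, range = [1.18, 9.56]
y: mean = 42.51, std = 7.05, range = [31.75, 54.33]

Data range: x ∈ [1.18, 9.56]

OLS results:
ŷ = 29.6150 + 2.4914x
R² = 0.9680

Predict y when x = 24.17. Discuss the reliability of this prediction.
ŷ = 89.8321 (extrapolation — x = 24.17 lies outside [1.18, 9.56], so reliability is low).

Prediction calculation:
ŷ = 29.6150 + 2.4914 × 24.17
ŷ = 89.8321

Reliability:
- Data range: x ∈ [1.18, 9.56]
- Prediction point: x = 24.17 is 14.61 units above the observed range → this is EXTRAPOLATION, not interpolation

Why that matters here:
- R² describes fit only over the sampled x values; it says nothing about behaviour beyond them
- The linear relationship may not hold outside the observed range
- Real relationships often flatten, saturate, or turn nonlinear at extremes

The R² = 0.9680 only validates the fit within [1.18, 9.56]; treat ŷ = 89.8321 with caution.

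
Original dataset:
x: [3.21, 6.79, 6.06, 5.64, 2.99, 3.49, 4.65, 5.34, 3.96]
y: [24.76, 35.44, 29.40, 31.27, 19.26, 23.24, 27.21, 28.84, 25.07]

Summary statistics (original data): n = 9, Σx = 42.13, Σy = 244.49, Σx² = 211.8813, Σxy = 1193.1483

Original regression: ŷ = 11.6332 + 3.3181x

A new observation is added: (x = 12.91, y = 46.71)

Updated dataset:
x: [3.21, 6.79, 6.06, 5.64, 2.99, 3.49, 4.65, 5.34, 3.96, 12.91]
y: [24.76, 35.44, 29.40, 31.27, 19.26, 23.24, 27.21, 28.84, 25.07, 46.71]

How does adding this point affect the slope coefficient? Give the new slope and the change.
Adding the point moves β₁ from 3.3181 to 2.5580, i.e. it decreases by 0.7601 (-22.9%).

x = 12.91 lies well outside the original x-range [2.99, 6.79] (x̄ ≈ 4.68), so this observation has high leverage and can move the slope substantially.

Step 1: Update the sums with the new point (n goes from 9 to 10)
Σx  = 42.13 + 12.91 = 55.04
Σy  = 244.49 + 46.71 = 291.20
Σx² = 211.8813 + 12.91² = 211.8813 + 166.6681 = 378.5494
Σxy = 1193.1483 + 12.91×46.71 = 1193.1483 + 603.0261 = 1796.1744

Step 2: Recompute the slope with b₁ = (nΣxy − ΣxΣy) / (nΣx² − (Σx)²)
Numerator   = 10×1796.1744 − 55.04×291.20 = 17961.7440 − 16027.6480 = 1934.0960
Denominator = 10×378.5494 − 55.04² = 3785.4940 − 3029.4016 = 756.0924
b₁(new) = 1934.0960 / 756.0924 = 2.5580

(Same formula on the original sums: (9×1193.1483 − 42.13×244.49) / (9×211.8813 − 42.13²) = 437.9710 / 131.9948 = 3.3181, matching the given fit.)

Step 3: Change in slope
Δβ₁ = 2.5580 − 3.3181 = -0.7601
Relative change = -0.7601 / 3.3181 × 100% = -22.9%
→ the slope decreases when the point is added.

Because the point sits below the extension of the original line at a high-leverage x, it tilts the fit down.
In practice: examine leverage (hᵢ) and Cook's distance rather than deleting it automatically; check such a point for data-entry or measurement error.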